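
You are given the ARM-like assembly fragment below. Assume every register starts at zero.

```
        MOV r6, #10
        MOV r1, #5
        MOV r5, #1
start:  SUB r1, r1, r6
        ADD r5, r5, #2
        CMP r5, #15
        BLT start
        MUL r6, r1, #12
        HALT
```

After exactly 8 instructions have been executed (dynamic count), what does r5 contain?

3

after MOV r6, #10: r6=10
after MOV r1, #5: r1=5
after MOV r5, #1: r5=1
after SUB r1, r1, r6: r1=5-10=-5
after ADD r5, r5, #2: r5=1+2=3
CMP r5, #15  (cmp 3,15)
BLT start: taken
after SUB r1, r1, r6: r1=(-5)-10=-15
After step 8: r5 = 3.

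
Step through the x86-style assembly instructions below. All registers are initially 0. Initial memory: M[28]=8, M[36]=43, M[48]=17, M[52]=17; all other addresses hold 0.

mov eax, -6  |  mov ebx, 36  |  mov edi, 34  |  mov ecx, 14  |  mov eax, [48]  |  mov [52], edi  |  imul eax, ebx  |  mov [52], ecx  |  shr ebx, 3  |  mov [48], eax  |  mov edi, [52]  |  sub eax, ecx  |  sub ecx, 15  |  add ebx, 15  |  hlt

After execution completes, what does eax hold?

mov eax, -6 → eax=-6
mov ebx, 36 → ebx=36
mov edi, 34 → edi=34
mov ecx, 14 → ecx=14
mov eax, [48] → eax=M[48]=17
mov [52], edi → M[52]=34
imul eax, ebx → eax=17*36=612
mov [52], ecx → M[52]=14
shr ebx, 3 → ebx=36>>3=4
mov [48], eax → M[48]=612
mov edi, [52] → edi=M[52]=14
sub eax, ecx → eax=612-14=598
sub ecx, 15 → ecx=14-15=-1
add ebx, 15 → ebx=4+15=19
halt.

598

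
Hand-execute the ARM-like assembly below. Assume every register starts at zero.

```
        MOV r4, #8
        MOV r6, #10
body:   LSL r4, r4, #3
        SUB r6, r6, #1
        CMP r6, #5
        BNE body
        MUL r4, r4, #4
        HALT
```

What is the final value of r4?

r4=8
r6=10
r4=8<<3=64
r6=10-1=9
CMP r6, #5  (cmp 9,5)
BNE body: taken
r4=64<<3=512
r6=9-1=8
CMP r6, #5  (cmp 8,5)
BNE body: taken
r4=512<<3=4096
r6=8-1=7
CMP r6, #5  (cmp 7,5)
BNE body: taken
r4=4096<<3=32768
r6=7-1=6
CMP r6, #5  (cmp 6,5)
BNE body: taken
r4=32768<<3=262144
r6=6-1=5
CMP r6, #5  (cmp 5,5)
BNE body: not taken
r4=262144*4=1048576
halt.

1048576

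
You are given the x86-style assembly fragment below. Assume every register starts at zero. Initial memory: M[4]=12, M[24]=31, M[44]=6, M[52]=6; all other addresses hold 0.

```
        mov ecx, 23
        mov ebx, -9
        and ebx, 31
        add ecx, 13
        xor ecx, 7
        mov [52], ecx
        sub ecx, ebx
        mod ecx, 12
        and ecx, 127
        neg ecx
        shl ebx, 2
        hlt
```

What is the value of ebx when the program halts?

ecx=23
ebx=-9
ebx=(-9)&31=23
ecx=23+13=36
ecx=36^7=35
mov [52], ecx → M[52]=35
ecx=35-23=12
ecx=12%12=0
ecx=0&127=0
ecx=-(0)=0
ebx=23<<2=92
halt.

92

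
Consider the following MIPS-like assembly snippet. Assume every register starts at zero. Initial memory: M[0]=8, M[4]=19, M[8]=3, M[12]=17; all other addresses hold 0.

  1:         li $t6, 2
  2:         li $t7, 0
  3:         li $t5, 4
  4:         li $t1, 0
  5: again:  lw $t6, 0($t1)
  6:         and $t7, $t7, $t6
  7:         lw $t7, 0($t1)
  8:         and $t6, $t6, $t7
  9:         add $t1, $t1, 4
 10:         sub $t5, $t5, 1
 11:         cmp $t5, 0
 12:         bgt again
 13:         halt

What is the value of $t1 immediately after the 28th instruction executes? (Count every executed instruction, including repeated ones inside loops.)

$t6=2
$t7=0
$t5=4
$t1=0
$t6=M[0]=8
$t7=0&8=0
$t7=M[0]=8
$t6=8&8=8
$t1=0+4=4
$t5=4-1=3
cmp $t5, 0  (cmp 3,0)
bgt again: taken
$t6=M[4]=19
$t7=8&19=0
$t7=M[4]=19
$t6=19&19=19
$t1=4+4=8
$t5=3-1=2
cmp $t5, 0  (cmp 2,0)
bgt again: taken
$t6=M[8]=3
$t7=19&3=3
$t7=M[8]=3
$t6=3&3=3
$t1=8+4=12
$t5=2-1=1
cmp $t5, 0  (cmp 1,0)
bgt again: taken
After step 28: $t1 = 12.

12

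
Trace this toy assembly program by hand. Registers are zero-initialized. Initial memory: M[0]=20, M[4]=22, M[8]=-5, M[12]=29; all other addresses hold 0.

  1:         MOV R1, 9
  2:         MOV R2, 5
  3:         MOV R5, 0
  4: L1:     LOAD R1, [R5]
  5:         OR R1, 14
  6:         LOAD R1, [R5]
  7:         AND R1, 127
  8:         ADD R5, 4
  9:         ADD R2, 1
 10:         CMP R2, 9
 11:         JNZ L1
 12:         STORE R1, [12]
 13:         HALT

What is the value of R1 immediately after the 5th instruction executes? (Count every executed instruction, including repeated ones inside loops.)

30

MOV R1, 9 → R1=9
MOV R2, 5 → R2=5
MOV R5, 0 → R5=0
LOAD R1, [R5] → R1=M[0]=20
OR R1, 14 → R1=20|14=30
After step 5: R1 = 30.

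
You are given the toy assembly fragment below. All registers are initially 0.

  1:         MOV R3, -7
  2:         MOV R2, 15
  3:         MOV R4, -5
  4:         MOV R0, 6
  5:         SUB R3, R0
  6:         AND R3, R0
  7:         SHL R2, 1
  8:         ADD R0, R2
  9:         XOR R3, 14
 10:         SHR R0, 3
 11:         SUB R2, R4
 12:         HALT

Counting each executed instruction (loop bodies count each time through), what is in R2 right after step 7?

30

R3=-7
R2=15
R4=-5
R0=6
R3=(-7)-6=-13
R3=(-13)&6=2
R2=15<<1=30
After step 7: R2 = 30.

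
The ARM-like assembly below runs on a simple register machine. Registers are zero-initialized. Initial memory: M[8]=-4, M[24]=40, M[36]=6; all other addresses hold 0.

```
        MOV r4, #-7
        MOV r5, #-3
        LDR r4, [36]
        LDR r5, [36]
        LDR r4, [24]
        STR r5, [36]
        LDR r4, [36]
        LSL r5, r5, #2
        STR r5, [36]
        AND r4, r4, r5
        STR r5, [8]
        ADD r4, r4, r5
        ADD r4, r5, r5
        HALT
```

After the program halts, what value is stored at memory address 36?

24

after MOV r4, #-7: r4=-7
after MOV r5, #-3: r5=-3
after LDR r4, [36]: r4=M[36]=6
after LDR r5, [36]: r5=M[36]=6
after LDR r4, [24]: r4=M[24]=40
STR r5, [36] → M[36]=6
after LDR r4, [36]: r4=M[36]=6
after LSL r5, r5, #2: r5=6<<2=24
STR r5, [36] → M[36]=24
after AND r4, r4, r5: r4=6&24=0
STR r5, [8] → M[8]=24
after ADD r4, r4, r5: r4=0+24=24
after ADD r4, r5, r5: r4=24+24=48
halt.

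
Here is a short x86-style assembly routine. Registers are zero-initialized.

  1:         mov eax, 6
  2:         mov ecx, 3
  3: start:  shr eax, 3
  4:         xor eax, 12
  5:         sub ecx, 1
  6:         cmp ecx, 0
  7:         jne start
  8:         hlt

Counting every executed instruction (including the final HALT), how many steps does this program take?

18

mov eax, 6 → eax=6
mov ecx, 3 → ecx=3
shr eax, 3 → eax=6>>3=0
xor eax, 12 → eax=0^12=12
sub ecx, 1 → ecx=3-1=2
cmp ecx, 0  (cmp 2,0)
jne start: taken
shr eax, 3 → eax=12>>3=1
xor eax, 12 → eax=1^12=13
sub ecx, 1 → ecx=2-1=1
cmp ecx, 0  (cmp 1,0)
jne start: taken
shr eax, 3 → eax=13>>3=1
xor eax, 12 → eax=1^12=13
sub ecx, 1 → ecx=1-1=0
cmp ecx, 0  (cmp 0,0)
jne start: not taken
halt.
Total executed instructions: 18.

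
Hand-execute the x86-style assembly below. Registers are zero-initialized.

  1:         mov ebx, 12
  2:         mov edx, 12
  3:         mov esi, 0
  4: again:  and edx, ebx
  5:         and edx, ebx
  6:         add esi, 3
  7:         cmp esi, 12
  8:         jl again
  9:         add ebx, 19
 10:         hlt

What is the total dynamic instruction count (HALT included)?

25

mov ebx, 12 → ebx=12
mov edx, 12 → edx=12
mov esi, 0 → esi=0
and edx, ebx → edx=12&12=12
and edx, ebx → edx=12&12=12
add esi, 3 → esi=0+3=3
cmp esi, 12  (cmp 3,12)
jl again: taken
and edx, ebx → edx=12&12=12
and edx, ebx → edx=12&12=12
add esi, 3 → esi=3+3=6
cmp esi, 12  (cmp 6,12)
jl again: taken
and edx, ebx → edx=12&12=12
and edx, ebx → edx=12&12=12
add esi, 3 → esi=6+3=9
cmp esi, 12  (cmp 9,12)
jl again: taken
and edx, ebx → edx=12&12=12
and edx, ebx → edx=12&12=12
add esi, 3 → esi=9+3=12
cmp esi, 12  (cmp 12,12)
jl again: not taken
add ebx, 19 → ebx=12+19=31
halt.
Total executed instructions: 25.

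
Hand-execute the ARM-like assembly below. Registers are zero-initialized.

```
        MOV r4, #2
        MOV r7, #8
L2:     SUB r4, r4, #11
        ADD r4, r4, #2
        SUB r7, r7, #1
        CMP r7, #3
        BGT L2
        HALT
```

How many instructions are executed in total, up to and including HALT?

28

MOV r4, #2 → r4=2
MOV r7, #8 → r7=8
SUB r4, r4, #11 → r4=2-11=-9
ADD r4, r4, #2 → r4=(-9)+2=-7
SUB r7, r7, #1 → r7=8-1=7
CMP r7, #3  (cmp 7,3)
BGT L2: taken
SUB r4, r4, #11 → r4=(-7)-11=-18
ADD r4, r4, #2 → r4=(-18)+2=-16
SUB r7, r7, #1 → r7=7-1=6
CMP r7, #3  (cmp 6,3)
BGT L2: taken
SUB r4, r4, #11 → r4=(-16)-11=-27
ADD r4, r4, #2 → r4=(-27)+2=-25
SUB r7, r7, #1 → r7=6-1=5
CMP r7, #3  (cmp 5,3)
BGT L2: taken
SUB r4, r4, #11 → r4=(-25)-11=-36
ADD r4, r4, #2 → r4=(-36)+2=-34
SUB r7, r7, #1 → r7=5-1=4
CMP r7, #3  (cmp 4,3)
BGT L2: taken
SUB r4, r4, #11 → r4=(-34)-11=-45
ADD r4, r4, #2 → r4=(-45)+2=-43
SUB r7, r7, #1 → r7=4-1=3
CMP r7, #3  (cmp 3,3)
BGT L2: not taken
halt.
Total executed instructions: 28.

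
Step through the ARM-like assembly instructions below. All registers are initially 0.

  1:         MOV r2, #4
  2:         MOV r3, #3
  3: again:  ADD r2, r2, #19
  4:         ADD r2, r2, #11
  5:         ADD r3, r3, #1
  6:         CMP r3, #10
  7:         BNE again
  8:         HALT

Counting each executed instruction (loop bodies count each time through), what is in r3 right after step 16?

6

MOV r2, #4 → r2=4
MOV r3, #3 → r3=3
ADD r2, r2, #19 → r2=4+19=23
ADD r2, r2, #11 → r2=23+11=34
ADD r3, r3, #1 → r3=3+1=4
CMP r3, #10  (cmp 4,10)
BNE again: taken
ADD r2, r2, #19 → r2=34+19=53
ADD r2, r2, #11 → r2=53+11=64
ADD r3, r3, #1 → r3=4+1=5
CMP r3, #10  (cmp 5,10)
BNE again: taken
ADD r2, r2, #19 → r2=64+19=83
ADD r2, r2, #11 → r2=83+11=94
ADD r3, r3, #1 → r3=5+1=6
CMP r3, #10  (cmp 6,10)
After step 16: r3 = 6.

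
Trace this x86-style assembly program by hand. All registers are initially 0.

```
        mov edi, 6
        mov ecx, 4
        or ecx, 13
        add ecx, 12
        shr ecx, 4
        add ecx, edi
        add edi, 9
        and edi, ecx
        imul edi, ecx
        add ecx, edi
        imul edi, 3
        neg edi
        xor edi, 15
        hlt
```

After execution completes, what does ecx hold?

mov edi, 6 → edi=6
mov ecx, 4 → ecx=4
or ecx, 13 → ecx=4|13=13
add ecx, 12 → ecx=13+12=25
shr ecx, 4 → ecx=25>>4=1
add ecx, edi → ecx=1+6=7
add edi, 9 → edi=6+9=15
and edi, ecx → edi=15&7=7
imul edi, ecx → edi=7*7=49
add ecx, edi → ecx=7+49=56
imul edi, 3 → edi=49*3=147
neg edi → edi=-(147)=-147
xor edi, 15 → edi=(-147)^15=-158
halt.

56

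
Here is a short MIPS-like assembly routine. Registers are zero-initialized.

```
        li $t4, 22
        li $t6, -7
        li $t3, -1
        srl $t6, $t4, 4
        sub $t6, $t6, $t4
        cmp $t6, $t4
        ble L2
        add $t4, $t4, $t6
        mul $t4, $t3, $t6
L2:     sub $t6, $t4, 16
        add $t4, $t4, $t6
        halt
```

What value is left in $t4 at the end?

28

li $t4, 22 → $t4=22
li $t6, -7 → $t6=-7
li $t3, -1 → $t3=-1
srl $t6, $t4, 4 → $t6=22>>4=1
sub $t6, $t6, $t4 → $t6=1-22=-21
cmp $t6, $t4  (cmp -21,22)
ble L2: taken
sub $t6, $t4, 16 → $t6=22-16=6
add $t4, $t4, $t6 → $t4=22+6=28
halt.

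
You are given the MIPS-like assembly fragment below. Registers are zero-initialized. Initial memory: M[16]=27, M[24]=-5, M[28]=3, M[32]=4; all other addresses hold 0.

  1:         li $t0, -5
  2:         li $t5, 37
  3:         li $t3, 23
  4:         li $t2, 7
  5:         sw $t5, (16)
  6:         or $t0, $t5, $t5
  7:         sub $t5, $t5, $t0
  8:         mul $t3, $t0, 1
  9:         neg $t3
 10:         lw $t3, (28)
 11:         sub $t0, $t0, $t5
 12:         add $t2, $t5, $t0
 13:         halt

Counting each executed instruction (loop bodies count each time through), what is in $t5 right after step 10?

0

$t0=-5
$t5=37
$t3=23
$t2=7
sw $t5, (16) → M[16]=37
$t0=37|37=37
$t5=37-37=0
$t3=37*1=37
$t3=-(37)=-37
$t3=M[28]=3
After step 10: $t5 = 0.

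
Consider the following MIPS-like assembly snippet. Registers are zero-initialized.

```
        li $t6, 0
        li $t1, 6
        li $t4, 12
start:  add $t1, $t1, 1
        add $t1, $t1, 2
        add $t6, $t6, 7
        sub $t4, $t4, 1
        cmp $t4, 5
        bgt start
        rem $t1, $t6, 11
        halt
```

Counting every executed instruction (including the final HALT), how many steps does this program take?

47

after li $t6, 0: $t6=0
after li $t1, 6: $t1=6
after li $t4, 12: $t4=12
after add $t1, $t1, 1: $t1=6+1=7
after add $t1, $t1, 2: $t1=7+2=9
after add $t6, $t6, 7: $t6=0+7=7
after sub $t4, $t4, 1: $t4=12-1=11
cmp $t4, 5  (cmp 11,5)
bgt start: taken
after add $t1, $t1, 1: $t1=9+1=10
after add $t1, $t1, 2: $t1=10+2=12
after add $t6, $t6, 7: $t6=7+7=14
after sub $t4, $t4, 1: $t4=11-1=10
cmp $t4, 5  (cmp 10,5)
bgt start: taken
after add $t1, $t1, 1: $t1=12+1=13
after add $t1, $t1, 2: $t1=13+2=15
after add $t6, $t6, 7: $t6=14+7=21
after sub $t4, $t4, 1: $t4=10-1=9
cmp $t4, 5  (cmp 9,5)
bgt start: taken
after add $t1, $t1, 1: $t1=15+1=16
after add $t1, $t1, 2: $t1=16+2=18
after add $t6, $t6, 7: $t6=21+7=28
after sub $t4, $t4, 1: $t4=9-1=8
cmp $t4, 5  (cmp 8,5)
bgt start: taken
after add $t1, $t1, 1: $t1=18+1=19
after add $t1, $t1, 2: $t1=19+2=21
after add $t6, $t6, 7: $t6=28+7=35
after sub $t4, $t4, 1: $t4=8-1=7
cmp $t4, 5  (cmp 7,5)
bgt start: taken
after add $t1, $t1, 1: $t1=21+1=22
after add $t1, $t1, 2: $t1=22+2=24
after add $t6, $t6, 7: $t6=35+7=42
after sub $t4, $t4, 1: $t4=7-1=6
cmp $t4, 5  (cmp 6,5)
bgt start: taken
after add $t1, $t1, 1: $t1=24+1=25
after add $t1, $t1, 2: $t1=25+2=27
after add $t6, $t6, 7: $t6=42+7=49
after sub $t4, $t4, 1: $t4=6-1=5
cmp $t4, 5  (cmp 5,5)
bgt start: not taken
after rem $t1, $t6, 11: $t1=49%11=5
halt.
Total executed instructions: 47.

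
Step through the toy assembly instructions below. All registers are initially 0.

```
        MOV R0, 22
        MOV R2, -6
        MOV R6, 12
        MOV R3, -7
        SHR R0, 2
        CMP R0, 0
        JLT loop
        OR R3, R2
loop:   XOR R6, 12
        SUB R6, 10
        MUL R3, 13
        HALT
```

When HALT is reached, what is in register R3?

R0=22
R2=-6
R6=12
R3=-7
R0=22>>2=5
CMP R0, 0  (cmp 5,0)
JLT loop: not taken
R3=(-7)|(-6)=-5
R6=12^12=0
R6=0-10=-10
R3=(-5)*13=-65
halt.

-65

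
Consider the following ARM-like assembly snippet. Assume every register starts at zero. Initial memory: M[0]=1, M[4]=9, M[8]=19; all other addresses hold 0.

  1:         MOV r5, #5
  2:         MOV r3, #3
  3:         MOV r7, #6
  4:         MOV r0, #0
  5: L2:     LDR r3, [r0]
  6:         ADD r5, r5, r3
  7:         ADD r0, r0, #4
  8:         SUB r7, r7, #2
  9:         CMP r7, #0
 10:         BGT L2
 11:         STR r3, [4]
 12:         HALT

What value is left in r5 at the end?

34

MOV r5, #5 → r5=5
MOV r3, #3 → r3=3
MOV r7, #6 → r7=6
MOV r0, #0 → r0=0
LDR r3, [r0] → r3=M[0]=1
ADD r5, r5, r3 → r5=5+1=6
ADD r0, r0, #4 → r0=0+4=4
SUB r7, r7, #2 → r7=6-2=4
CMP r7, #0  (cmp 4,0)
BGT L2: taken
LDR r3, [r0] → r3=M[4]=9
ADD r5, r5, r3 → r5=6+9=15
ADD r0, r0, #4 → r0=4+4=8
SUB r7, r7, #2 → r7=4-2=2
CMP r7, #0  (cmp 2,0)
BGT L2: taken
LDR r3, [r0] → r3=M[8]=19
ADD r5, r5, r3 → r5=15+19=34
ADD r0, r0, #4 → r0=8+4=12
SUB r7, r7, #2 → r7=2-2=0
CMP r7, #0  (cmp 0,0)
BGT L2: not taken
STR r3, [4] → M[4]=19
halt.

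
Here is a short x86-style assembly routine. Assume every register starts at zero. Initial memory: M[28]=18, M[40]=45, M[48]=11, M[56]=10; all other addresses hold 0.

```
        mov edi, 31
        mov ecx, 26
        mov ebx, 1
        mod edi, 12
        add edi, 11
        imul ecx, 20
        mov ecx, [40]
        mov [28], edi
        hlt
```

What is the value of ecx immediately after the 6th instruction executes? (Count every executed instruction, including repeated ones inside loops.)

edi=31
ecx=26
ebx=1
edi=31%12=7
edi=7+11=18
ecx=26*20=520
After step 6: ecx = 520.

520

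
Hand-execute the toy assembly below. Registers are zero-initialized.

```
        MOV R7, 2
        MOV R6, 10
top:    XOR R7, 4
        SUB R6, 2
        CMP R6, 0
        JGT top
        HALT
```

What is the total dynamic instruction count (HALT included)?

23

after MOV R7, 2: R7=2
after MOV R6, 10: R6=10
after XOR R7, 4: R7=2^4=6
after SUB R6, 2: R6=10-2=8
CMP R6, 0  (cmp 8,0)
JGT top: taken
after XOR R7, 4: R7=6^4=2
after SUB R6, 2: R6=8-2=6
CMP R6, 0  (cmp 6,0)
JGT top: taken
after XOR R7, 4: R7=2^4=6
after SUB R6, 2: R6=6-2=4
CMP R6, 0  (cmp 4,0)
JGT top: taken
after XOR R7, 4: R7=6^4=2
after SUB R6, 2: R6=4-2=2
CMP R6, 0  (cmp 2,0)
JGT top: taken
after XOR R7, 4: R7=2^4=6
after SUB R6, 2: R6=2-2=0
CMP R6, 0  (cmp 0,0)
JGT top: not taken
halt.
Total executed instructions: 23.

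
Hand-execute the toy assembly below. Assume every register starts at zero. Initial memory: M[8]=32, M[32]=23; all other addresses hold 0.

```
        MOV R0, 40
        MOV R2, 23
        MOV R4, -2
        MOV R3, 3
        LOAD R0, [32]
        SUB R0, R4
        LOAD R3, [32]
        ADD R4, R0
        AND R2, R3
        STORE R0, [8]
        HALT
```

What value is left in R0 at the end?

R0=40
R2=23
R4=-2
R3=3
R0=M[32]=23
R0=23-(-2)=25
R3=M[32]=23
R4=(-2)+25=23
R2=23&23=23
STORE R0, [8] → M[8]=25
halt.

25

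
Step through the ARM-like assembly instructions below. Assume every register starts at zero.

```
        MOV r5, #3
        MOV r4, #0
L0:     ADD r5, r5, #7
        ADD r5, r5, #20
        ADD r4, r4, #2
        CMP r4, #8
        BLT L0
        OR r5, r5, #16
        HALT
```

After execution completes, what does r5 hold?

MOV r5, #3 → r5=3
MOV r4, #0 → r4=0
ADD r5, r5, #7 → r5=3+7=10
ADD r5, r5, #20 → r5=10+20=30
ADD r4, r4, #2 → r4=0+2=2
CMP r4, #8  (cmp 2,8)
BLT L0: taken
ADD r5, r5, #7 → r5=30+7=37
ADD r5, r5, #20 → r5=37+20=57
ADD r4, r4, #2 → r4=2+2=4
CMP r4, #8  (cmp 4,8)
BLT L0: taken
ADD r5, r5, #7 → r5=57+7=64
ADD r5, r5, #20 → r5=64+20=84
ADD r4, r4, #2 → r4=4+2=6
CMP r4, #8  (cmp 6,8)
BLT L0: taken
ADD r5, r5, #7 → r5=84+7=91
ADD r5, r5, #20 → r5=91+20=111
ADD r4, r4, #2 → r4=6+2=8
CMP r4, #8  (cmp 8,8)
BLT L0: not taken
OR r5, r5, #16 → r5=111|16=127
halt.

127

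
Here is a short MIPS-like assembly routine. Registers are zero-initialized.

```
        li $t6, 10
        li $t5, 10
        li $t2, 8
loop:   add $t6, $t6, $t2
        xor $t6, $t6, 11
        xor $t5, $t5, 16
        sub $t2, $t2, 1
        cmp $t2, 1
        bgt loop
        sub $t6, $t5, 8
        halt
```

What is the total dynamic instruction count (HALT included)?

li $t6, 10 → $t6=10
li $t5, 10 → $t5=10
li $t2, 8 → $t2=8
add $t6, $t6, $t2 → $t6=10+8=18
xor $t6, $t6, 11 → $t6=18^11=25
xor $t5, $t5, 16 → $t5=10^16=26
sub $t2, $t2, 1 → $t2=8-1=7
cmp $t2, 1  (cmp 7,1)
bgt loop: taken
add $t6, $t6, $t2 → $t6=25+7=32
xor $t6, $t6, 11 → $t6=32^11=43
xor $t5, $t5, 16 → $t5=26^16=10
sub $t2, $t2, 1 → $t2=7-1=6
cmp $t2, 1  (cmp 6,1)
bgt loop: taken
add $t6, $t6, $t2 → $t6=43+6=49
xor $t6, $t6, 11 → $t6=49^11=58
xor $t5, $t5, 16 → $t5=10^16=26
sub $t2, $t2, 1 → $t2=6-1=5
cmp $t2, 1  (cmp 5,1)
bgt loop: taken
add $t6, $t6, $t2 → $t6=58+5=63
xor $t6, $t6, 11 → $t6=63^11=52
xor $t5, $t5, 16 → $t5=26^16=10
sub $t2, $t2, 1 → $t2=5-1=4
cmp $t2, 1  (cmp 4,1)
bgt loop: taken
add $t6, $t6, $t2 → $t6=52+4=56
xor $t6, $t6, 11 → $t6=56^11=51
xor $t5, $t5, 16 → $t5=10^16=26
sub $t2, $t2, 1 → $t2=4-1=3
cmp $t2, 1  (cmp 3,1)
bgt loop: taken
add $t6, $t6, $t2 → $t6=51+3=54
xor $t6, $t6, 11 → $t6=54^11=61
xor $t5, $t5, 16 → $t5=26^16=10
sub $t2, $t2, 1 → $t2=3-1=2
cmp $t2, 1  (cmp 2,1)
bgt loop: taken
add $t6, $t6, $t2 → $t6=61+2=63
xor $t6, $t6, 11 → $t6=63^11=52
xor $t5, $t5, 16 → $t5=10^16=26
sub $t2, $t2, 1 → $t2=2-1=1
cmp $t2, 1  (cmp 1,1)
bgt loop: not taken
sub $t6, $t5, 8 → $t6=26-8=18
halt.
Total executed instructions: 47.

47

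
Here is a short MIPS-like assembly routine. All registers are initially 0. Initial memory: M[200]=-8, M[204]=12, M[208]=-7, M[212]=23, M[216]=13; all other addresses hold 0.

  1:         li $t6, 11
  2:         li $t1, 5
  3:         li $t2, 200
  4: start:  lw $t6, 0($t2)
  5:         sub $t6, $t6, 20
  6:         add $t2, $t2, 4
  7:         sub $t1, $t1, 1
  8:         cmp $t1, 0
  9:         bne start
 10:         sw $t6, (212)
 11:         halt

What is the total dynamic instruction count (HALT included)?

li $t6, 11 → $t6=11
li $t1, 5 → $t1=5
li $t2, 200 → $t2=200
lw $t6, 0($t2) → $t6=M[200]=-8
sub $t6, $t6, 20 → $t6=(-8)-20=-28
add $t2, $t2, 4 → $t2=200+4=204
sub $t1, $t1, 1 → $t1=5-1=4
cmp $t1, 0  (cmp 4,0)
bne start: taken
lw $t6, 0($t2) → $t6=M[204]=12
sub $t6, $t6, 20 → $t6=12-20=-8
add $t2, $t2, 4 → $t2=204+4=208
sub $t1, $t1, 1 → $t1=4-1=3
cmp $t1, 0  (cmp 3,0)
bne start: taken
lw $t6, 0($t2) → $t6=M[208]=-7
sub $t6, $t6, 20 → $t6=(-7)-20=-27
add $t2, $t2, 4 → $t2=208+4=212
sub $t1, $t1, 1 → $t1=3-1=2
cmp $t1, 0  (cmp 2,0)
bne start: taken
lw $t6, 0($t2) → $t6=M[212]=23
sub $t6, $t6, 20 → $t6=23-20=3
add $t2, $t2, 4 → $t2=212+4=216
sub $t1, $t1, 1 → $t1=2-1=1
cmp $t1, 0  (cmp 1,0)
bne start: taken
lw $t6, 0($t2) → $t6=M[216]=13
sub $t6, $t6, 20 → $t6=13-20=-7
add $t2, $t2, 4 → $t2=216+4=220
sub $t1, $t1, 1 → $t1=1-1=0
cmp $t1, 0  (cmp 0,0)
bne start: not taken
sw $t6, (212) → M[212]=-7
halt.
Total executed instructions: 35.

35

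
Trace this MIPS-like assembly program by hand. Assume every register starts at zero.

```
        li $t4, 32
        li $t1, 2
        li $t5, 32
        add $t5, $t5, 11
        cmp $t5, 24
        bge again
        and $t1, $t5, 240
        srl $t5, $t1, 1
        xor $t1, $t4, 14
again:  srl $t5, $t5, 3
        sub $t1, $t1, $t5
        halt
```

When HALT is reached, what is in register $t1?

-3

$t4=32
$t1=2
$t5=32
$t5=32+11=43
cmp $t5, 24  (cmp 43,24)
bge again: taken
$t5=43>>3=5
$t1=2-5=-3
halt.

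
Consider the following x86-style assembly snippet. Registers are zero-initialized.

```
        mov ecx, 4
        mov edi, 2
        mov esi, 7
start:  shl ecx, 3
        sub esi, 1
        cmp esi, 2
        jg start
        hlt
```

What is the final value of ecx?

mov ecx, 4 → ecx=4
mov edi, 2 → edi=2
mov esi, 7 → esi=7
shl ecx, 3 → ecx=4<<3=32
sub esi, 1 → esi=7-1=6
cmp esi, 2  (cmp 6,2)
jg start: taken
shl ecx, 3 → ecx=32<<3=256
sub esi, 1 → esi=6-1=5
cmp esi, 2  (cmp 5,2)
jg start: taken
shl ecx, 3 → ecx=256<<3=2048
sub esi, 1 → esi=5-1=4
cmp esi, 2  (cmp 4,2)
jg start: taken
shl ecx, 3 → ecx=2048<<3=16384
sub esi, 1 → esi=4-1=3
cmp esi, 2  (cmp 3,2)
jg start: taken
shl ecx, 3 → ecx=16384<<3=131072
sub esi, 1 → esi=3-1=2
cmp esi, 2  (cmp 2,2)
jg start: not taken
halt.

131072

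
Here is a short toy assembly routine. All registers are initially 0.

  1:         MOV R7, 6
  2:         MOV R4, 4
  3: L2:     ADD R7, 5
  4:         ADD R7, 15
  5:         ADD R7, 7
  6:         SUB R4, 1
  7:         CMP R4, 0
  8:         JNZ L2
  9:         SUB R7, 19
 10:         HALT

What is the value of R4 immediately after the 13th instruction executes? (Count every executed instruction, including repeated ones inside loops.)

2

after MOV R7, 6: R7=6
after MOV R4, 4: R4=4
after ADD R7, 5: R7=6+5=11
after ADD R7, 15: R7=11+15=26
after ADD R7, 7: R7=26+7=33
after SUB R4, 1: R4=4-1=3
CMP R4, 0  (cmp 3,0)
JNZ L2: taken
after ADD R7, 5: R7=33+5=38
after ADD R7, 15: R7=38+15=53
after ADD R7, 7: R7=53+7=60
after SUB R4, 1: R4=3-1=2
CMP R4, 0  (cmp 2,0)
After step 13: R4 = 2.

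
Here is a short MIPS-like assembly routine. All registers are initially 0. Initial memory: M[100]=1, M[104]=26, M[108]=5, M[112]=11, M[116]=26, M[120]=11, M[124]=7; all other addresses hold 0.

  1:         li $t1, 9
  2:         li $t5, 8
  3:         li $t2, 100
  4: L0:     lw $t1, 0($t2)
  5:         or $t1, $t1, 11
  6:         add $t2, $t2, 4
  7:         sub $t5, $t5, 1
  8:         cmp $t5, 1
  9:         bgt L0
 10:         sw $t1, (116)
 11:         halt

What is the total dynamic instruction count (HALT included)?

47

li $t1, 9 → $t1=9
li $t5, 8 → $t5=8
li $t2, 100 → $t2=100
lw $t1, 0($t2) → $t1=M[100]=1
or $t1, $t1, 11 → $t1=1|11=11
add $t2, $t2, 4 → $t2=100+4=104
sub $t5, $t5, 1 → $t5=8-1=7
cmp $t5, 1  (cmp 7,1)
bgt L0: taken
lw $t1, 0($t2) → $t1=M[104]=26
or $t1, $t1, 11 → $t1=26|11=27
add $t2, $t2, 4 → $t2=104+4=108
sub $t5, $t5, 1 → $t5=7-1=6
cmp $t5, 1  (cmp 6,1)
bgt L0: taken
lw $t1, 0($t2) → $t1=M[108]=5
or $t1, $t1, 11 → $t1=5|11=15
add $t2, $t2, 4 → $t2=108+4=112
sub $t5, $t5, 1 → $t5=6-1=5
cmp $t5, 1  (cmp 5,1)
bgt L0: taken
lw $t1, 0($t2) → $t1=M[112]=11
or $t1, $t1, 11 → $t1=11|11=11
add $t2, $t2, 4 → $t2=112+4=116
sub $t5, $t5, 1 → $t5=5-1=4
cmp $t5, 1  (cmp 4,1)
bgt L0: taken
lw $t1, 0($t2) → $t1=M[116]=26
or $t1, $t1, 11 → $t1=26|11=27
add $t2, $t2, 4 → $t2=116+4=120
sub $t5, $t5, 1 → $t5=4-1=3
cmp $t5, 1  (cmp 3,1)
bgt L0: taken
lw $t1, 0($t2) → $t1=M[120]=11
or $t1, $t1, 11 → $t1=11|11=11
add $t2, $t2, 4 → $t2=120+4=124
sub $t5, $t5, 1 → $t5=3-1=2
cmp $t5, 1  (cmp 2,1)
bgt L0: taken
lw $t1, 0($t2) → $t1=M[124]=7
or $t1, $t1, 11 → $t1=7|11=15
add $t2, $t2, 4 → $t2=124+4=128
sub $t5, $t5, 1 → $t5=2-1=1
cmp $t5, 1  (cmp 1,1)
bgt L0: not taken
sw $t1, (116) → M[116]=15
halt.
Total executed instructions: 47.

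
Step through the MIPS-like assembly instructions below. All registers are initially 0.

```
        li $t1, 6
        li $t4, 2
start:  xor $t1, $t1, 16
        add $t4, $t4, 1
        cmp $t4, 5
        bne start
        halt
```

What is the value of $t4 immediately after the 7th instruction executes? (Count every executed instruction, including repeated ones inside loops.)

3

after li $t1, 6: $t1=6
after li $t4, 2: $t4=2
after xor $t1, $t1, 16: $t1=6^16=22
after add $t4, $t4, 1: $t4=2+1=3
cmp $t4, 5  (cmp 3,5)
bne start: taken
after xor $t1, $t1, 16: $t1=22^16=6
After step 7: $t4 = 3.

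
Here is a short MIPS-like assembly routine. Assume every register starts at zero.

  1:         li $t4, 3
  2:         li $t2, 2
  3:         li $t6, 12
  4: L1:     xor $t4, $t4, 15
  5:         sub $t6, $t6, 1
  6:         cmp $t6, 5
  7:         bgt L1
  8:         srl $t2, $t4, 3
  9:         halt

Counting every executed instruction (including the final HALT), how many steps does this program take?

33

$t4=3
$t2=2
$t6=12
$t4=3^15=12
$t6=12-1=11
cmp $t6, 5  (cmp 11,5)
bgt L1: taken
$t4=12^15=3
$t6=11-1=10
cmp $t6, 5  (cmp 10,5)
bgt L1: taken
$t4=3^15=12
$t6=10-1=9
cmp $t6, 5  (cmp 9,5)
bgt L1: taken
$t4=12^15=3
$t6=9-1=8
cmp $t6, 5  (cmp 8,5)
bgt L1: taken
$t4=3^15=12
$t6=8-1=7
cmp $t6, 5  (cmp 7,5)
bgt L1: taken
$t4=12^15=3
$t6=7-1=6
cmp $t6, 5  (cmp 6,5)
bgt L1: taken
$t4=3^15=12
$t6=6-1=5
cmp $t6, 5  (cmp 5,5)
bgt L1: not taken
$t2=12>>3=1
halt.
Total executed instructions: 33.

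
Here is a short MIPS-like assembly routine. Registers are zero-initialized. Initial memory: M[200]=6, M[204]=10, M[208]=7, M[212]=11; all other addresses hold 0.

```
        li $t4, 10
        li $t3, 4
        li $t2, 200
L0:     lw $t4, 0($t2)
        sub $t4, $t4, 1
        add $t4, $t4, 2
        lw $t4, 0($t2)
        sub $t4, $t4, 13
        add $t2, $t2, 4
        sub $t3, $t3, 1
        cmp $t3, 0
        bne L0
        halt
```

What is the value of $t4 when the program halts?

-2

$t4=10
$t3=4
$t2=200
$t4=M[200]=6
$t4=6-1=5
$t4=5+2=7
$t4=M[200]=6
$t4=6-13=-7
$t2=200+4=204
$t3=4-1=3
cmp $t3, 0  (cmp 3,0)
bne L0: taken
$t4=M[204]=10
$t4=10-1=9
$t4=9+2=11
$t4=M[204]=10
$t4=10-13=-3
$t2=204+4=208
$t3=3-1=2
cmp $t3, 0  (cmp 2,0)
bne L0: taken
$t4=M[208]=7
$t4=7-1=6
$t4=6+2=8
$t4=M[208]=7
$t4=7-13=-6
$t2=208+4=212
$t3=2-1=1
cmp $t3, 0  (cmp 1,0)
bne L0: taken
$t4=M[212]=11
$t4=11-1=10
$t4=10+2=12
$t4=M[212]=11
$t4=11-13=-2
$t2=212+4=216
$t3=1-1=0
cmp $t3, 0  (cmp 0,0)
bne L0: not taken
halt.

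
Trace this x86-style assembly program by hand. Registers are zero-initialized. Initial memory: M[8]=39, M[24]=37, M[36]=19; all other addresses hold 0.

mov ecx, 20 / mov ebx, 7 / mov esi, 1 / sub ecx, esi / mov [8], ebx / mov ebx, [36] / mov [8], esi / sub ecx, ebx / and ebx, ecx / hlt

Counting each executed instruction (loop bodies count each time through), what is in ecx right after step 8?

ecx=20
ebx=7
esi=1
ecx=20-1=19
mov [8], ebx → M[8]=7
ebx=M[36]=19
mov [8], esi → M[8]=1
ecx=19-19=0
After step 8: ecx = 0.

0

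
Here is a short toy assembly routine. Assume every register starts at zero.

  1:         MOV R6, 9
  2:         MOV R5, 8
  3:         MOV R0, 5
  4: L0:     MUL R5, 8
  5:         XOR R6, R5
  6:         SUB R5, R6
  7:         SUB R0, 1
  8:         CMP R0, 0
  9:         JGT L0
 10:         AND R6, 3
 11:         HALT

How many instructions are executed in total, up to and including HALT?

MOV R6, 9 → R6=9
MOV R5, 8 → R5=8
MOV R0, 5 → R0=5
MUL R5, 8 → R5=8*8=64
XOR R6, R5 → R6=9^64=73
SUB R5, R6 → R5=64-73=-9
SUB R0, 1 → R0=5-1=4
CMP R0, 0  (cmp 4,0)
JGT L0: taken
MUL R5, 8 → R5=(-9)*8=-72
XOR R6, R5 → R6=73^(-72)=-15
SUB R5, R6 → R5=(-72)-(-15)=-57
SUB R0, 1 → R0=4-1=3
CMP R0, 0  (cmp 3,0)
JGT L0: taken
MUL R5, 8 → R5=(-57)*8=-456
XOR R6, R5 → R6=(-15)^(-456)=457
SUB R5, R6 → R5=(-456)-457=-913
SUB R0, 1 → R0=3-1=2
CMP R0, 0  (cmp 2,0)
JGT L0: taken
MUL R5, 8 → R5=(-913)*8=-7304
XOR R6, R5 → R6=457^(-7304)=-7503
SUB R5, R6 → R5=(-7304)-(-7503)=199
SUB R0, 1 → R0=2-1=1
CMP R0, 0  (cmp 1,0)
JGT L0: taken
MUL R5, 8 → R5=199*8=1592
XOR R6, R5 → R6=(-7503)^1592=-7031
SUB R5, R6 → R5=1592-(-7031)=8623
SUB R0, 1 → R0=1-1=0
CMP R0, 0  (cmp 0,0)
JGT L0: not taken
AND R6, 3 → R6=(-7031)&3=1
halt.
Total executed instructions: 35.

35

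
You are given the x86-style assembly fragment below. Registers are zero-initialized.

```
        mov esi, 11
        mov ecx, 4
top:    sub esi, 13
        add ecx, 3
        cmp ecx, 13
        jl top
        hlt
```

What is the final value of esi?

-28

mov esi, 11 → esi=11
mov ecx, 4 → ecx=4
sub esi, 13 → esi=11-13=-2
add ecx, 3 → ecx=4+3=7
cmp ecx, 13  (cmp 7,13)
jl top: taken
sub esi, 13 → esi=(-2)-13=-15
add ecx, 3 → ecx=7+3=10
cmp ecx, 13  (cmp 10,13)
jl top: taken
sub esi, 13 → esi=(-15)-13=-28
add ecx, 3 → ecx=10+3=13
cmp ecx, 13  (cmp 13,13)
jl top: not taken
halt.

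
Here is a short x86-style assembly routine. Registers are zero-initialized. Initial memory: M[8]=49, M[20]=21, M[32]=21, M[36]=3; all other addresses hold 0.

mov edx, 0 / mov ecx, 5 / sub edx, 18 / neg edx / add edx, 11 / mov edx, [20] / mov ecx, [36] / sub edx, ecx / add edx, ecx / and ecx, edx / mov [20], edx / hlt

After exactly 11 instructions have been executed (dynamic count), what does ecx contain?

after mov edx, 0: edx=0
after mov ecx, 5: ecx=5
after sub edx, 18: edx=0-18=-18
after neg edx: edx=-(-18)=18
after add edx, 11: edx=18+11=29
after mov edx, [20]: edx=M[20]=21
after mov ecx, [36]: ecx=M[36]=3
after sub edx, ecx: edx=21-3=18
after add edx, ecx: edx=18+3=21
after and ecx, edx: ecx=3&21=1
mov [20], edx → M[20]=21
After step 11: ecx = 1.

1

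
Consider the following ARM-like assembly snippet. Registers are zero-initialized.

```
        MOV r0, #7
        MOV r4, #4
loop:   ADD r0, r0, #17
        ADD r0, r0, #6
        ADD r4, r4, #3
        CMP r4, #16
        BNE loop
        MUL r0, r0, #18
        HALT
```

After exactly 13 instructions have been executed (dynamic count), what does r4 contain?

10

MOV r0, #7 → r0=7
MOV r4, #4 → r4=4
ADD r0, r0, #17 → r0=7+17=24
ADD r0, r0, #6 → r0=24+6=30
ADD r4, r4, #3 → r4=4+3=7
CMP r4, #16  (cmp 7,16)
BNE loop: taken
ADD r0, r0, #17 → r0=30+17=47
ADD r0, r0, #6 → r0=47+6=53
ADD r4, r4, #3 → r4=7+3=10
CMP r4, #16  (cmp 10,16)
BNE loop: taken
ADD r0, r0, #17 → r0=53+17=70
After step 13: r4 = 10.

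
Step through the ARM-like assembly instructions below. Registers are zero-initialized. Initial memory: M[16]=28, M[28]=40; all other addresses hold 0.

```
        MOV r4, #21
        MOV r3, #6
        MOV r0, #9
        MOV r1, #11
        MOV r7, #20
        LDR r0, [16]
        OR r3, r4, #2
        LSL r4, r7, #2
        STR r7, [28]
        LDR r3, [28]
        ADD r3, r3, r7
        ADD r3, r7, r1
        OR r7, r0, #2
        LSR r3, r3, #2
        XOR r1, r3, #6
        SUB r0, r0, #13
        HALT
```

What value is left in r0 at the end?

r4=21
r3=6
r0=9
r1=11
r7=20
r0=M[16]=28
r3=21|2=23
r4=20<<2=80
STR r7, [28] → M[28]=20
r3=M[28]=20
r3=20+20=40
r3=20+11=31
r7=28|2=30
r3=31>>2=7
r1=7^6=1
r0=28-13=15
halt.

15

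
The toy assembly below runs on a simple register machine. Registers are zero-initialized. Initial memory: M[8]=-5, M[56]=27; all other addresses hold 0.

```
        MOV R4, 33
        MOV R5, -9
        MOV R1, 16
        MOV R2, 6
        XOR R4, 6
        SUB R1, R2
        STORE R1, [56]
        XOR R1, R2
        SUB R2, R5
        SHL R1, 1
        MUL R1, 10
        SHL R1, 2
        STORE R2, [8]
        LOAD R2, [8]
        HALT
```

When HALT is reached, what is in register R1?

R4=33
R5=-9
R1=16
R2=6
R4=33^6=39
R1=16-6=10
STORE R1, [56] → M[56]=10
R1=10^6=12
R2=6-(-9)=15
R1=12<<1=24
R1=24*10=240
R1=240<<2=960
STORE R2, [8] → M[8]=15
R2=M[8]=15
halt.

960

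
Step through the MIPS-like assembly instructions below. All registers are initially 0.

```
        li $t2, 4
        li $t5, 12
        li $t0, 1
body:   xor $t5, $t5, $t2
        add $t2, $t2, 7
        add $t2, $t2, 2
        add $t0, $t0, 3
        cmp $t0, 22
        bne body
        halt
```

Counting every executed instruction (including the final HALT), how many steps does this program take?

46

li $t2, 4 → $t2=4
li $t5, 12 → $t5=12
li $t0, 1 → $t0=1
xor $t5, $t5, $t2 → $t5=12^4=8
add $t2, $t2, 7 → $t2=4+7=11
add $t2, $t2, 2 → $t2=11+2=13
add $t0, $t0, 3 → $t0=1+3=4
cmp $t0, 22  (cmp 4,22)
bne body: taken
xor $t5, $t5, $t2 → $t5=8^13=5
add $t2, $t2, 7 → $t2=13+7=20
add $t2, $t2, 2 → $t2=20+2=22
add $t0, $t0, 3 → $t0=4+3=7
cmp $t0, 22  (cmp 7,22)
bne body: taken
xor $t5, $t5, $t2 → $t5=5^22=19
add $t2, $t2, 7 → $t2=22+7=29
add $t2, $t2, 2 → $t2=29+2=31
add $t0, $t0, 3 → $t0=7+3=10
cmp $t0, 22  (cmp 10,22)
bne body: taken
xor $t5, $t5, $t2 → $t5=19^31=12
add $t2, $t2, 7 → $t2=31+7=38
add $t2, $t2, 2 → $t2=38+2=40
add $t0, $t0, 3 → $t0=10+3=13
cmp $t0, 22  (cmp 13,22)
bne body: taken
xor $t5, $t5, $t2 → $t5=12^40=36
add $t2, $t2, 7 → $t2=40+7=47
add $t2, $t2, 2 → $t2=47+2=49
add $t0, $t0, 3 → $t0=13+3=16
cmp $t0, 22  (cmp 16,22)
bne body: taken
xor $t5, $t5, $t2 → $t5=36^49=21
add $t2, $t2, 7 → $t2=49+7=56
add $t2, $t2, 2 → $t2=56+2=58
add $t0, $t0, 3 → $t0=16+3=19
cmp $t0, 22  (cmp 19,22)
bne body: taken
xor $t5, $t5, $t2 → $t5=21^58=47
add $t2, $t2, 7 → $t2=58+7=65
add $t2, $t2, 2 → $t2=65+2=67
add $t0, $t0, 3 → $t0=19+3=22
cmp $t0, 22  (cmp 22,22)
bne body: not taken
halt.
Total executed instructions: 46.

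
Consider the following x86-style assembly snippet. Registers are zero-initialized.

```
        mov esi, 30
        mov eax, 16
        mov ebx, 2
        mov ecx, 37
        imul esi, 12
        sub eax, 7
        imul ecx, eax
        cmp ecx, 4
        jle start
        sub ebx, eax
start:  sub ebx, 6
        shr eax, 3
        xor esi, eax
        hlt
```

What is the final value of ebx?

-13

esi=30
eax=16
ebx=2
ecx=37
esi=30*12=360
eax=16-7=9
ecx=37*9=333
cmp ecx, 4  (cmp 333,4)
jle start: not taken
ebx=2-9=-7
ebx=(-7)-6=-13
eax=9>>3=1
esi=360^1=361
halt.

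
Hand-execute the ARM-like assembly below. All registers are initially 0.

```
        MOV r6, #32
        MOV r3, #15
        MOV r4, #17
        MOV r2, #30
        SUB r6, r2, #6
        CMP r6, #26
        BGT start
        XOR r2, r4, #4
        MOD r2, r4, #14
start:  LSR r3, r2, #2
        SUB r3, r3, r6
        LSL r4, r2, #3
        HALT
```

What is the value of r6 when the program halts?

r6=32
r3=15
r4=17
r2=30
r6=30-6=24
CMP r6, #26  (cmp 24,26)
BGT start: not taken
r2=17^4=21
r2=17%14=3
r3=3>>2=0
r3=0-24=-24
r4=3<<3=24
halt.

24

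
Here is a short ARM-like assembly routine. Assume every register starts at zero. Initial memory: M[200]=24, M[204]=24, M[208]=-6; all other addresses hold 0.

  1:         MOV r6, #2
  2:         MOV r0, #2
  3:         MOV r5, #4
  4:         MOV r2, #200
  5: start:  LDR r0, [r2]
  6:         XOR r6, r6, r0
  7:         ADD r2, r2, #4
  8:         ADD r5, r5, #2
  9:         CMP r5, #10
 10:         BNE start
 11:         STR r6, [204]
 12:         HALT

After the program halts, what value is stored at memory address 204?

r6=2
r0=2
r5=4
r2=200
r0=M[200]=24
r6=2^24=26
r2=200+4=204
r5=4+2=6
CMP r5, #10  (cmp 6,10)
BNE start: taken
r0=M[204]=24
r6=26^24=2
r2=204+4=208
r5=6+2=8
CMP r5, #10  (cmp 8,10)
BNE start: taken
r0=M[208]=-6
r6=2^(-6)=-8
r2=208+4=212
r5=8+2=10
CMP r5, #10  (cmp 10,10)
BNE start: not taken
STR r6, [204] → M[204]=-8
halt.

-8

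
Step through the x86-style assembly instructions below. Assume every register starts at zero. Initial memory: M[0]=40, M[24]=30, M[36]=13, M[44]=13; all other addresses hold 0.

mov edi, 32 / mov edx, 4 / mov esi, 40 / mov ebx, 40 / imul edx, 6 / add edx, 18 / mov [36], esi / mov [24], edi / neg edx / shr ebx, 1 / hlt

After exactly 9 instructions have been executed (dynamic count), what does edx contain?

after mov edi, 32: edi=32
after mov edx, 4: edx=4
after mov esi, 40: esi=40
after mov ebx, 40: ebx=40
after imul edx, 6: edx=4*6=24
after add edx, 18: edx=24+18=42
mov [36], esi → M[36]=40
mov [24], edi → M[24]=32
after neg edx: edx=-(42)=-42
After step 9: edx = -42.

-42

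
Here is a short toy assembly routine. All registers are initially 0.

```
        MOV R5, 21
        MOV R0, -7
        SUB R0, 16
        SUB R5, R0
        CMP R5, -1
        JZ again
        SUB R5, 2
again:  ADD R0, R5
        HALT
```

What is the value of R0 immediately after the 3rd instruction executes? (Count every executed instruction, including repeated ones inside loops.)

MOV R5, 21 → R5=21
MOV R0, -7 → R0=-7
SUB R0, 16 → R0=(-7)-16=-23
After step 3: R0 = -23.

-23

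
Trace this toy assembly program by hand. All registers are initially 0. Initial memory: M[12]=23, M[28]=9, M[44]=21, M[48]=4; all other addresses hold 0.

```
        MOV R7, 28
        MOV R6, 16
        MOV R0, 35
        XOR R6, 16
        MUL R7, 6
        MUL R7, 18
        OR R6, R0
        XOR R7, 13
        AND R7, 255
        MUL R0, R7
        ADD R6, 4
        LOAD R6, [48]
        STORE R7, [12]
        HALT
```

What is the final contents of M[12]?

221

after MOV R7, 28: R7=28
after MOV R6, 16: R6=16
after MOV R0, 35: R0=35
after XOR R6, 16: R6=16^16=0
after MUL R7, 6: R7=28*6=168
after MUL R7, 18: R7=168*18=3024
after OR R6, R0: R6=0|35=35
after XOR R7, 13: R7=3024^13=3037
after AND R7, 255: R7=3037&255=221
after MUL R0, R7: R0=35*221=7735
after ADD R6, 4: R6=35+4=39
after LOAD R6, [48]: R6=M[48]=4
STORE R7, [12] → M[12]=221
halt.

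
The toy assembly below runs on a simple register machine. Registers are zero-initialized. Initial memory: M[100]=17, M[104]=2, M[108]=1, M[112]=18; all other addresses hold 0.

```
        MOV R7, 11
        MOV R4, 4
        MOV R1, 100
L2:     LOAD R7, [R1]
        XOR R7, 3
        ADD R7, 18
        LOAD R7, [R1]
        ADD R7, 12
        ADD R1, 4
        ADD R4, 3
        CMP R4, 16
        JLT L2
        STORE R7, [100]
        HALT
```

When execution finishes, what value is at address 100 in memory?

R7=11
R4=4
R1=100
R7=M[100]=17
R7=17^3=18
R7=18+18=36
R7=M[100]=17
R7=17+12=29
R1=100+4=104
R4=4+3=7
CMP R4, 16  (cmp 7,16)
JLT L2: taken
R7=M[104]=2
R7=2^3=1
R7=1+18=19
R7=M[104]=2
R7=2+12=14
R1=104+4=108
R4=7+3=10
CMP R4, 16  (cmp 10,16)
JLT L2: taken
R7=M[108]=1
R7=1^3=2
R7=2+18=20
R7=M[108]=1
R7=1+12=13
R1=108+4=112
R4=10+3=13
CMP R4, 16  (cmp 13,16)
JLT L2: taken
R7=M[112]=18
R7=18^3=17
R7=17+18=35
R7=M[112]=18
R7=18+12=30
R1=112+4=116
R4=13+3=16
CMP R4, 16  (cmp 16,16)
JLT L2: not taken
STORE R7, [100] → M[100]=30
halt.

30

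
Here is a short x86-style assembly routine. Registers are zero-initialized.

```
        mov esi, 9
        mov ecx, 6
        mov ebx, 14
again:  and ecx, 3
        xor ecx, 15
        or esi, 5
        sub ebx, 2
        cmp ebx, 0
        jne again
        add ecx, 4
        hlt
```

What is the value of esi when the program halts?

13

mov esi, 9 → esi=9
mov ecx, 6 → ecx=6
mov ebx, 14 → ebx=14
and ecx, 3 → ecx=6&3=2
xor ecx, 15 → ecx=2^15=13
or esi, 5 → esi=9|5=13
sub ebx, 2 → ebx=14-2=12
cmp ebx, 0  (cmp 12,0)
jne again: taken
and ecx, 3 → ecx=13&3=1
xor ecx, 15 → ecx=1^15=14
or esi, 5 → esi=13|5=13
sub ebx, 2 → ebx=12-2=10
cmp ebx, 0  (cmp 10,0)
jne again: taken
and ecx, 3 → ecx=14&3=2
xor ecx, 15 → ecx=2^15=13
or esi, 5 → esi=13|5=13
sub ebx, 2 → ebx=10-2=8
cmp ebx, 0  (cmp 8,0)
jne again: taken
and ecx, 3 → ecx=13&3=1
xor ecx, 15 → ecx=1^15=14
or esi, 5 → esi=13|5=13
sub ebx, 2 → ebx=8-2=6
cmp ebx, 0  (cmp 6,0)
jne again: taken
and ecx, 3 → ecx=14&3=2
xor ecx, 15 → ecx=2^15=13
or esi, 5 → esi=13|5=13
sub ebx, 2 → ebx=6-2=4
cmp ebx, 0  (cmp 4,0)
jne again: taken
and ecx, 3 → ecx=13&3=1
xor ecx, 15 → ecx=1^15=14
or esi, 5 → esi=13|5=13
sub ebx, 2 → ebx=4-2=2
cmp ebx, 0  (cmp 2,0)
jne again: taken
and ecx, 3 → ecx=14&3=2
xor ecx, 15 → ecx=2^15=13
or esi, 5 → esi=13|5=13
sub ebx, 2 → ebx=2-2=0
cmp ebx, 0  (cmp 0,0)
jne again: not taken
add ecx, 4 → ecx=13+4=17
halt.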